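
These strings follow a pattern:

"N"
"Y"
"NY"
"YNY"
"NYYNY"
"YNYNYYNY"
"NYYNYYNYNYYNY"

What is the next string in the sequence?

Each term (from the third on) is the two preceding terms concatenated in order: term 3 = N·Y = NY.
So term 8 is YNYNYYNY·NYYNYYNYNYYNY.

YNYNYYNYNYYNYYNYNYYNY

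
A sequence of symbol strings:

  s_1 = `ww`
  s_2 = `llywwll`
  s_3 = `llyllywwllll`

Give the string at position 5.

llyllyllyllywwllllllll

Each term wraps the previous one in lly on the left and ll on the right.
From llyllywwllll, 2 further steps: llyllywwllll → llyllyllywwllllll → (answer).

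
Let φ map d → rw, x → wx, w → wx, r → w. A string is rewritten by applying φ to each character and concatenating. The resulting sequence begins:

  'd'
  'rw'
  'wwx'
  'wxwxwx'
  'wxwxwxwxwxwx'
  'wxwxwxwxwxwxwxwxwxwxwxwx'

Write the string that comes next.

wxwxwxwxwxwxwxwxwxwxwxwxwxwxwxwxwxwxwxwxwxwxwxwx

φ(wxwxwxwxwxwxwxwxwxwxwxwx) expands symbol-by-symbol to wx wx wx wx wx wx wx wx wx wx wx wx wx wx wx wx wx wx wx wx wx wx wx wx; joining the 24 pieces gives the next term.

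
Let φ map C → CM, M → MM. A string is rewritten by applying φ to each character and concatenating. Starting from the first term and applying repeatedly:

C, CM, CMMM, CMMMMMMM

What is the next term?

Rewriting each symbol of CMMMMMMM: C→CM, M→MM, M→MM, M→MM, M→MM, M→MM, M→MM, M→MM, which concatenates to CM MM MM MM MM MM MM MM.

CMMMMMMMMMMMMMMM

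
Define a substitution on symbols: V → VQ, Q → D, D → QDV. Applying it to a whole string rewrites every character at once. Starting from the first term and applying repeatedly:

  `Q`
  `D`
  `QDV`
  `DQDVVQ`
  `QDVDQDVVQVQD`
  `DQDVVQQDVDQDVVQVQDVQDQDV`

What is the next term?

Rewriting the 24 symbols of DQDVVQQDVDQDVVQVQDVQDQDV one by one yields QDV D QDV VQ VQ D D QDV VQ QDV D QDV VQ VQ D VQ D QDV VQ D QDV D QDV VQ; concatenated:

QDVDQDVVQVQDDQDVVQQDVDQDVVQVQDVQDQDVVQDQDVDQDVVQ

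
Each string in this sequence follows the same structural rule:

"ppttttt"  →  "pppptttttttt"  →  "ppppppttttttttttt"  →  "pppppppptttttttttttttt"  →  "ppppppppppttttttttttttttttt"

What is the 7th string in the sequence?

Reading off run lengths: p runs 2, 4, 6, 8, 10; t runs 5, 8, 11, 14, 17 — each is linear in n (n = 1, 2, …).
At n = 7 the blocks have lengths 14, 23.

ppppppppppppppttttttttttttttttttttttt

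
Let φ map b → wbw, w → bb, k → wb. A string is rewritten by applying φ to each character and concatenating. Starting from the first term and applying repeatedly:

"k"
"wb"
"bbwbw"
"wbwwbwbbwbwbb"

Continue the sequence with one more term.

Rewriting the 13 symbols of wbwwbwbbwbwbb one by one yields bb wbw bb bb wbw bb wbw wbw bb wbw bb wbw wbw; concatenated:

bbwbwbbbbwbwbbwbwwbwbbwbwbbwbwwbw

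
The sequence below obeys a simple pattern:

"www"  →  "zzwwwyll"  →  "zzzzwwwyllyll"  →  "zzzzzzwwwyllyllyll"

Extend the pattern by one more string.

zzzzzzzzwwwyllyllyllyll

Each term wraps the previous one in zz on the left and yll on the right.
One more step from zzzzzzwwwyllyllyll gives the answer.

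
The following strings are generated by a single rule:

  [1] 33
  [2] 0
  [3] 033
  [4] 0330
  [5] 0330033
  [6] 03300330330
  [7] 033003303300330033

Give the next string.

03300330330033003303300330330

Each term (from the third on) is the previous term followed by the one before it: term 3 = 0·33 = 033.
Continuing: 033003303300330033 · 03300330330 gives term 8.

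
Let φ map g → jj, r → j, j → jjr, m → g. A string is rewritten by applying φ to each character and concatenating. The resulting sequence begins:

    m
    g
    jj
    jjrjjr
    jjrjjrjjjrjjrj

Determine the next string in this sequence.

Rewriting the 14 symbols of jjrjjrjjjrjjrj one by one yields jjr jjr j jjr jjr j jjr jjr jjr j jjr jjr j jjr; concatenated:

jjrjjrjjjrjjrjjjrjjrjjrjjjrjjrjjjr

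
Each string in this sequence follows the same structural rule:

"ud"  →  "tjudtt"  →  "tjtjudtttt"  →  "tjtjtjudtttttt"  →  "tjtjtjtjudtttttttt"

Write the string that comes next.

Every step adds tj to the front and tt to the end of the previous string.
So the next term is tj·tjtjtjtjudtttttttt·tt.

tjtjtjtjtjudtttttttttt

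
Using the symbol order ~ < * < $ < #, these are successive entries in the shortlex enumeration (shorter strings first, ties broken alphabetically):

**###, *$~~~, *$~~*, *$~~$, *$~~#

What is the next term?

Find the rightmost character of *$~~# below #, bump it to the next letter, and reset everything to its right to ~.

*$~*~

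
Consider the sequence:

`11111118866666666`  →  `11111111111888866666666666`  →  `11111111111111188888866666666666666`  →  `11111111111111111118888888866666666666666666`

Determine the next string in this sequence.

11111111111111111111111888888888866666666666666666666

Term n consists of 4n-1 1's, followed by 2n-2 8's, followed by 3n+2 6's, where the shown terms are n = 2, 3, 4, 5.
For the next term, n = 6, so the run lengths are 23, 10, 20.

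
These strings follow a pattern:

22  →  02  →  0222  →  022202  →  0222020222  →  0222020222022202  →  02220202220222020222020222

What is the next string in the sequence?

From term 3 onward, concatenate the last term with the second-to-last: 02·22 = 0222, 0222·02 = 022202, …
The next term joins 02220202220222020222020222 and 0222020222022202.

022202022202220202220202220222020222022202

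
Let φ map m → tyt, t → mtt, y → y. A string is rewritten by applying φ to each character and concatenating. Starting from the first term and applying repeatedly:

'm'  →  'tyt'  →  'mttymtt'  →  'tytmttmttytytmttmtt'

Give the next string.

mttymtttytmttmtttytmttmttymttymtttytmttmtttytmttmtt

Replace each of the 19 characters of tytmttmttytytmttmtt in place — mtt y mtt tyt mtt mtt tyt mtt mtt y mtt y mtt tyt mtt mtt tyt mtt mtt — and concatenate.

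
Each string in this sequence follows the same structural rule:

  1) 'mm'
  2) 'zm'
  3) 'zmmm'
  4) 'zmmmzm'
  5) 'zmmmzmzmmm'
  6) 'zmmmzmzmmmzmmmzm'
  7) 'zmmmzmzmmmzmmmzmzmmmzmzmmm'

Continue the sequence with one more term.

This is a Fibonacci-style word recurrence s(k) = s(k−1)·s(k−2): e.g. zm·mm = zmmm.
Continuing: zmmmzmzmmmzmmmzmzmmmzmzmmm · zmmmzmzmmmzmmmzm gives term 8.

zmmmzmzmmmzmmmzmzmmmzmzmmmzmmmzmzmmmzmmmzm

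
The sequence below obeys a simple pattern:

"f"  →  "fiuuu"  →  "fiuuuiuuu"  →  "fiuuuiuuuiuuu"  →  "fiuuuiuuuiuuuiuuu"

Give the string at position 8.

fiuuuiuuuiuuuiuuuiuuuiuuuiuuu

The strings grow by a fixed suffix iuuu each time.
From fiuuuiuuuiuuuiuuu, 3 further steps: fiuuuiuuuiuuuiuuu → fiuuuiuuuiuuuiuuuiuuu → fiuuuiuuuiuuuiuuuiuuuiuuu → (answer).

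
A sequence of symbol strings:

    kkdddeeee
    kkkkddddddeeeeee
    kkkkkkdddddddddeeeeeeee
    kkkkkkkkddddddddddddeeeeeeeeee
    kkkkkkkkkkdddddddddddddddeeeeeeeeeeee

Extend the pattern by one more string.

The n-th term is 2n k's then 3n d's then 2n+2 e's (n = 1, 2, …).
For the next term, n = 6, so the run lengths are 12, 18, 14.

kkkkkkkkkkkkddddddddddddddddddeeeeeeeeeeeeee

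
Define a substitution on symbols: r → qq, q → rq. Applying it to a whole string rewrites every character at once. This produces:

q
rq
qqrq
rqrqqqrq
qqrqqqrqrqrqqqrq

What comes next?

Rewriting the 16 symbols of qqrqqqrqrqrqqqrq one by one yields rq rq qq rq rq rq qq rq qq rq qq rq rq rq qq rq; concatenated:

rqrqqqrqrqrqqqrqqqrqqqrqrqrqqqrq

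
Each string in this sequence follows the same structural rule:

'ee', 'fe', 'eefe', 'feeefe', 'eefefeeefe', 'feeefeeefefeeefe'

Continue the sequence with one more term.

eefefeeefefeeefeeefefeeefe

Each term (from the third on) is the two preceding terms concatenated in order: term 3 = ee·fe = eefe.
Continuing: eefefeeefe · feeefeeefefeeefe gives term 7.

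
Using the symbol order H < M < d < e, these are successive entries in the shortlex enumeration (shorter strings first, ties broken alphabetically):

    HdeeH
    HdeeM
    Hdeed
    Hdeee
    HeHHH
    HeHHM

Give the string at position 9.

HeHMH

Stepping forward 3 times from HeHHM: HeHHM → HeHHd → HeHHe, then the target.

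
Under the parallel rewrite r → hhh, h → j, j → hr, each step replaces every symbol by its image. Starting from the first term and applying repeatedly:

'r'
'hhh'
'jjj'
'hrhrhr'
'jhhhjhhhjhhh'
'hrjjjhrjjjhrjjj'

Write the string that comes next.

Replace each of the 15 characters of hrjjjhrjjjhrjjj in place — j hhh hr hr hr j hhh hr hr hr j hhh hr hr hr — and concatenate.

jhhhhrhrhrjhhhhrhrhrjhhhhrhrhr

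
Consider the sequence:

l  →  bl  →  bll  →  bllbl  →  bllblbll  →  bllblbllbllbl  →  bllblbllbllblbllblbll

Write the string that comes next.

bllblbllbllblbllblbllbllblbllbllbl

This is a Fibonacci-style word recurrence s(k) = s(k−1)·s(k−2): e.g. bl·l = bll.
The next term joins bllblbllbllblbllblbll and bllblbllbllbl.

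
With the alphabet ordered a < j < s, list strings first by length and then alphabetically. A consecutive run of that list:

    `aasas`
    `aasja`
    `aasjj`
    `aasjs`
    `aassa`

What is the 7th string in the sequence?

aasss

Stepping forward 2 times from aassa: aassa → aassj, then the target.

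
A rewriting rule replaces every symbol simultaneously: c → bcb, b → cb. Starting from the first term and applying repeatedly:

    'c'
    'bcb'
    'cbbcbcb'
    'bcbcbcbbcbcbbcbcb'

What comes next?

Applying the rule to each of the 17 symbols of bcbcbcbbcbcbbcbcb gives the pieces cb bcb cb bcb cb bcb cb cb bcb cb bcb cb cb bcb cb bcb cb, which concatenate to the answer.

cbbcbcbbcbcbbcbcbcbbcbcbbcbcbcbbcbcbbcbcb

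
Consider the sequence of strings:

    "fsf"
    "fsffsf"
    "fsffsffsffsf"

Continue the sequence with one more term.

fsffsffsffsffsffsffsffsf

Each string is two copies of the previous one concatenated.
So the next term is two copies of fsffsffsffsf.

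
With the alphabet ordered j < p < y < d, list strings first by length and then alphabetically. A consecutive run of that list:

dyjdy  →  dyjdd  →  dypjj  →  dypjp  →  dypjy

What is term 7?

dyppj

Stepping forward 2 times from dypjy: dypjy → dypjd, then the target.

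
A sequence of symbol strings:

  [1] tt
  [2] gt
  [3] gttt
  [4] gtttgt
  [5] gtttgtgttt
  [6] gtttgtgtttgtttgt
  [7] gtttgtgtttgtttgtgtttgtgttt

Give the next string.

gtttgtgtttgtttgtgtttgtgtttgtttgtgtttgtttgt

This is a Fibonacci-style word recurrence s(k) = s(k−1)·s(k−2): e.g. gt·tt = gttt.
So term 8 is gtttgtgtttgtttgtgtttgtgttt·gtttgtgtttgtttgt.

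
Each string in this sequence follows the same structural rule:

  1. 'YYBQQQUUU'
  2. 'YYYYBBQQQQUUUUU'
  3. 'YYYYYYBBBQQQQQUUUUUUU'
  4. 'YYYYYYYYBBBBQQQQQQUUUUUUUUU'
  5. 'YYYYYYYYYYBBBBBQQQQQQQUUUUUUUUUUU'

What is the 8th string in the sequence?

YYYYYYYYYYYYYYYYBBBBBBBBQQQQQQQQQQUUUUUUUUUUUUUUUUU

Each string has the form Y^{2n} B^{n} Q^{n+2} U^{2n+1} (n = 1, 2, …).
Setting n = 8 gives 16, 8, 10, 17 characters in each block.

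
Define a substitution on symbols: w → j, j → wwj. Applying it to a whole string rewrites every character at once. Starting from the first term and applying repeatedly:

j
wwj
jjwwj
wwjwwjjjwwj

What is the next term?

Expanding wwjwwjjjwwj: w→j, w→j, j→wwj, w→j, w→j, j→wwj, j→wwj, j→wwj, w→j, w→j, j→wwj. Concatenated: j j wwj j j wwj wwj wwj j j wwj.

jjwwjjjwwjwwjwwjjjwwj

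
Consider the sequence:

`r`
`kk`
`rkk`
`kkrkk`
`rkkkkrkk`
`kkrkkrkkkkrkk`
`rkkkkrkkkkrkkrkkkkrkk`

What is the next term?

Each term (from the third on) is the two preceding terms concatenated in order: term 3 = r·kk = rkk.
The next term joins kkrkkrkkkkrkk and rkkkkrkkkkrkkrkkkkrkk.

kkrkkrkkkkrkkrkkkkrkkkkrkkrkkkkrkk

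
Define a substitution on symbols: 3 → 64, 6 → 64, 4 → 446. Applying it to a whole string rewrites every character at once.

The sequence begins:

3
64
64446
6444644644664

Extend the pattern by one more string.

Applying the rule to each of the 13 symbols of 6444644644664 gives the pieces 64 446 446 446 64 446 446 64 446 446 64 64 446, which concatenate to the answer.

6444644644664446446644464466464446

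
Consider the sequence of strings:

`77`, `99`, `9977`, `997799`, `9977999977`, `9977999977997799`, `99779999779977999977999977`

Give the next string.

From term 3 onward, concatenate the last term with the second-to-last: 99·77 = 9977, 9977·99 = 997799, …
The next term joins 99779999779977999977999977 and 9977999977997799.

997799997799779999779999779977999977997799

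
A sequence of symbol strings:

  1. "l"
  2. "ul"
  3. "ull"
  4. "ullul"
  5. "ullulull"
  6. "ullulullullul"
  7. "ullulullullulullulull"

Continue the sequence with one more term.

ullulullullulullulullullulullullul

This is a Fibonacci-style word recurrence s(k) = s(k−1)·s(k−2): e.g. ul·l = ull.
So term 8 is ullulullullulullulull·ullulullullul.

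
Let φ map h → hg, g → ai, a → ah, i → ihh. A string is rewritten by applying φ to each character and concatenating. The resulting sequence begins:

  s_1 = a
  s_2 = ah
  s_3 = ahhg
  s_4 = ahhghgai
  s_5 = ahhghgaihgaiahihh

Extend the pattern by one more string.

Replace each of the 17 characters of ahhghgaihgaiahihh in place — ah hg hg ai hg ai ah ihh hg ai ah ihh ah hg ihh hg hg — and concatenate.

ahhghgaihgaiahihhhgaiahihhahhgihhhghg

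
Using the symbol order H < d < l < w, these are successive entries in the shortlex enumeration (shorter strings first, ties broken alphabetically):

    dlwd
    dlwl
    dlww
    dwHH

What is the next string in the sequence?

dwHd

Treat dwHH as a base-4 numeral over the given alphabet and add one, carrying through any trailing w's.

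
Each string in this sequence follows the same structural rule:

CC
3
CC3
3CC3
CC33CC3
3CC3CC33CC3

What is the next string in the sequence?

CC33CC33CC3CC33CC3

From term 3 onward, concatenate the second-to-last term with the last: CC·3 = CC3, 3·CC3 = 3CC3, …
The next term joins CC33CC3 and 3CC3CC33CC3.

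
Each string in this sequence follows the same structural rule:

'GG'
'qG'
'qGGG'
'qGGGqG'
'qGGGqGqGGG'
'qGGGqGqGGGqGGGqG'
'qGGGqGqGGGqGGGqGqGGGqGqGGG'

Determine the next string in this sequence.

qGGGqGqGGGqGGGqGqGGGqGqGGGqGGGqGqGGGqGGGqG

This is a Fibonacci-style word recurrence s(k) = s(k−1)·s(k−2): e.g. qG·GG = qGGG.
So term 8 is qGGGqGqGGGqGGGqGqGGGqGqGGG·qGGGqGqGGGqGGGqG.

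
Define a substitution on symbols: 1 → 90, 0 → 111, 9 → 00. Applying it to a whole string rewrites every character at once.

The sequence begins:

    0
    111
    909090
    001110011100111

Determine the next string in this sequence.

Replace each of the 15 characters of 001110011100111 in place — 111 111 90 90 90 111 111 90 90 90 111 111 90 90 90 — and concatenate.

111111909090111111909090111111909090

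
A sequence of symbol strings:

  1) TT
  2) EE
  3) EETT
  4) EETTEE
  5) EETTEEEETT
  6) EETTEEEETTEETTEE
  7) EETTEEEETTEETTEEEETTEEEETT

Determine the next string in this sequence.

This is a Fibonacci-style word recurrence s(k) = s(k−1)·s(k−2): e.g. EE·TT = EETT.
So term 8 is EETTEEEETTEETTEEEETTEEEETT·EETTEEEETTEETTEE.

EETTEEEETTEETTEEEETTEEEETTEETTEEEETTEETTEE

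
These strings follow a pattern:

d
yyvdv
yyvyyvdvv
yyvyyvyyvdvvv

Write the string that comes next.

yyvyyvyyvyyvdvvvv

Every step adds yyv to the front and v to the end of the previous string.
One more step from yyvyyvyyvdvvv gives the answer.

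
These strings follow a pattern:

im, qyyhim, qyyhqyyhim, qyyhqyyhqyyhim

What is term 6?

The strings grow by a fixed prefix qyyh each time.
From qyyhqyyhqyyhim, 2 further steps: qyyhqyyhqyyhim → qyyhqyyhqyyhqyyhim → (answer).

qyyhqyyhqyyhqyyhqyyhim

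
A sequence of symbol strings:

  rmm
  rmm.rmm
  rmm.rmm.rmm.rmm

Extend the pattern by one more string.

s(k+1) = s(k)·.·s(k) — each term doubles the last with '.' between the halves.
So the next term is two copies of rmm.rmm.rmm.rmm with '.' between the halves.

rmm.rmm.rmm.rmm.rmm.rmm.rmm.rmm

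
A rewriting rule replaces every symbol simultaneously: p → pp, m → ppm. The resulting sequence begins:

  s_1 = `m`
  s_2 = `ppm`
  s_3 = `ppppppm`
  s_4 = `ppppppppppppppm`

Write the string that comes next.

ppppppppppppppppppppppppppppppm

Applying the rule to each of the 15 symbols of ppppppppppppppm gives the pieces pp pp pp pp pp pp pp pp pp pp pp pp pp pp ppm, which concatenate to the answer.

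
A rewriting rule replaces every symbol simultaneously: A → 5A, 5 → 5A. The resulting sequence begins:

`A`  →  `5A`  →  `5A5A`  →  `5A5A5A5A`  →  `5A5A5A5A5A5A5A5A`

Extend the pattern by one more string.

φ(5A5A5A5A5A5A5A5A) expands symbol-by-symbol to 5A 5A 5A 5A 5A 5A 5A 5A 5A 5A 5A 5A 5A 5A 5A 5A; joining the 16 pieces gives the next term.

5A5A5A5A5A5A5A5A5A5A5A5A5A5A5A5A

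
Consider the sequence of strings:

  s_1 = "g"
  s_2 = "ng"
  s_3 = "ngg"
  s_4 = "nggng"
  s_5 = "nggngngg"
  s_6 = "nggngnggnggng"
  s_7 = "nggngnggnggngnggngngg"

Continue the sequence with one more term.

From term 3 onward, concatenate the last term with the second-to-last: ng·g = ngg, ngg·ng = nggng, …
Continuing: nggngnggnggngnggngngg · nggngnggnggng gives term 8.

nggngnggnggngnggngnggnggngnggnggng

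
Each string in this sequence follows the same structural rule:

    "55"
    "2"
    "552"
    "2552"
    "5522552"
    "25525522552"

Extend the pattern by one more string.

This is a Fibonacci-style word recurrence s(k) = s(k−2)·s(k−1): e.g. 55·2 = 552.
So term 7 is 5522552·25525522552.

552255225525522552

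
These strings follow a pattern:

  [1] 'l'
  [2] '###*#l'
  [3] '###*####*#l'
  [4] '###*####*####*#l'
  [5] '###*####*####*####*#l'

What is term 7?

###*####*####*####*####*####*#l

Every step adds ###*# at the front: s(k+1) = ###*#·s(k).
From ###*####*####*####*#l, 2 further steps: ###*####*####*####*#l → ###*####*####*####*####*#l → (answer).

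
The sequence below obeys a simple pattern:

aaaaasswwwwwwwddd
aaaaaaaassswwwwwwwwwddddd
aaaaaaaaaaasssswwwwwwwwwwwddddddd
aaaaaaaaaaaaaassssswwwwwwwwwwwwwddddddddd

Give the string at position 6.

aaaaaaaaaaaaaaaaaaaassssssswwwwwwwwwwwwwwwwwddddddddddddd

Reading off run lengths: a runs 5, 8, 11, 14; s runs 2, 3, 4, 5; w runs 7, 9, 11, 13; d runs 3, 5, 7, 9 — each is linear in n, where the shown terms are n = 2, 3, 4, 5.
At n = 7 the blocks have lengths 20, 7, 17, 13.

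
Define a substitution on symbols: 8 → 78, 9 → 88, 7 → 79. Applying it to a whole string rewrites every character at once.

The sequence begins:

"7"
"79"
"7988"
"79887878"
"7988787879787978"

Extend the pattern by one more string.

79887878797879787988797879887978

Applying the rule to each of the 16 symbols of 7988787879787978 gives the pieces 79 88 78 78 79 78 79 78 79 88 79 78 79 88 79 78, which concatenate to the answer.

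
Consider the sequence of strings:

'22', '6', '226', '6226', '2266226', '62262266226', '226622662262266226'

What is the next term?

From term 3 onward, concatenate the second-to-last term with the last: 22·6 = 226, 6·226 = 6226, …
The next term joins 62262266226 and 226622662262266226.

62262266226226622662262266226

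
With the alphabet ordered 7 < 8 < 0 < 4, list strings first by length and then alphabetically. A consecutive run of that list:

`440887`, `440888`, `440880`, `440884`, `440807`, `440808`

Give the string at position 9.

Advancing 3 positions from 440808 through 440808 → 440800 → 440804 reaches term 9.

440847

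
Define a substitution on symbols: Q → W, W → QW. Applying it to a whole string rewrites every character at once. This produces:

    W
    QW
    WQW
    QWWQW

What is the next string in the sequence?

Rewriting each symbol of QWWQW: Q→W, W→QW, W→QW, Q→W, W→QW, which concatenates to W QW QW W QW.

WQWQWWQW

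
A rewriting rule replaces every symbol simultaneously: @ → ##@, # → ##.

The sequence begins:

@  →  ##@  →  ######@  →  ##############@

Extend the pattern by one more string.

##############################@

φ(##############@) expands symbol-by-symbol to ## ## ## ## ## ## ## ## ## ## ## ## ## ## ##@; joining the 15 pieces gives the next term.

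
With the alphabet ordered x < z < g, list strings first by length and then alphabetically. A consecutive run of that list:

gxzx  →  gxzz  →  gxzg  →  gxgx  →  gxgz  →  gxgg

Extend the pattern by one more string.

The successor of gxgg increments the rightmost position that isn't already g and resets every position after it to x.

gzxx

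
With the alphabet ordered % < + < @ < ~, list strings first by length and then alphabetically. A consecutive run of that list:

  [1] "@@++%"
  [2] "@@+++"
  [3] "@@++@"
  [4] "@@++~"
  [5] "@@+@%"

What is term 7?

Advancing 2 positions from @@+@% through @@+@% → @@+@+ reaches term 7.

@@+@@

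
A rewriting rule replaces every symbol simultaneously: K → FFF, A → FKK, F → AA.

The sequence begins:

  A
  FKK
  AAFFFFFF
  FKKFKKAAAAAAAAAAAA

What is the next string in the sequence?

AAFFFFFFAAFFFFFFFKKFKKFKKFKKFKKFKKFKKFKKFKKFKKFKKFKK

Applying the rule to each of the 18 symbols of FKKFKKAAAAAAAAAAAA gives the pieces AA FFF FFF AA FFF FFF FKK FKK FKK FKK FKK FKK FKK FKK FKK FKK FKK FKK, which concatenate to the answer.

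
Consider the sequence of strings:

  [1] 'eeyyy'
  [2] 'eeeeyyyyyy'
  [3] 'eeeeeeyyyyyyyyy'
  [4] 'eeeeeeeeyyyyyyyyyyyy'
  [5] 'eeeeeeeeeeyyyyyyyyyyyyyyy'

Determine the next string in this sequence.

eeeeeeeeeeeeyyyyyyyyyyyyyyyyyy

The n-th term is 2n e's then 3n y's (n = 1, 2, …).
At n = 6 the blocks have lengths 12, 18.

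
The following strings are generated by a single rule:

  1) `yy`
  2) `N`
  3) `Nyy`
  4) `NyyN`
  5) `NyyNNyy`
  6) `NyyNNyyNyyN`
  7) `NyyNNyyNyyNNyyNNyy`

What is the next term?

Each term (from the third on) is the previous term followed by the one before it: term 3 = N·yy = Nyy.
Continuing: NyyNNyyNyyNNyyNNyy · NyyNNyyNyyN gives term 8.

NyyNNyyNyyNNyyNNyyNyyNNyyNyyN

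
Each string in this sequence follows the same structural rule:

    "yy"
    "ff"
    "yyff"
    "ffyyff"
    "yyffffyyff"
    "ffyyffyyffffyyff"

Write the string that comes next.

This is a Fibonacci-style word recurrence s(k) = s(k−2)·s(k−1): e.g. yy·ff = yyff.
The next term joins yyffffyyff and ffyyffyyffffyyff.

yyffffyyffffyyffyyffffyyff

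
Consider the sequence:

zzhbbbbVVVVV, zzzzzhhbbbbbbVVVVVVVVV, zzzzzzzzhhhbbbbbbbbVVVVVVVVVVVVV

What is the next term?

zzzzzzzzzzzhhhhbbbbbbbbbbVVVVVVVVVVVVVVVVV

Each string has the form z^{3n-1} h^{n} b^{2n+2} V^{4n+1} (n = 1, 2, …).
Setting n = 4 gives 11, 4, 10, 17 characters in each block.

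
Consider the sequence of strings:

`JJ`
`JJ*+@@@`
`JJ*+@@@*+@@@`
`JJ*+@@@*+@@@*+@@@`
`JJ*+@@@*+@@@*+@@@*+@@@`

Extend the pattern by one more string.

Each term is the previous one with *+@@@ appended.
One more step from JJ*+@@@*+@@@*+@@@*+@@@ gives the answer.

JJ*+@@@*+@@@*+@@@*+@@@*+@@@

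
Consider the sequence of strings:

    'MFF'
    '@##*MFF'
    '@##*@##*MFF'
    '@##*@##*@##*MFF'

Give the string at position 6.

The strings grow by a fixed prefix @##* each time.
From @##*@##*@##*MFF, 2 further steps: @##*@##*@##*MFF → @##*@##*@##*@##*MFF → (answer).

@##*@##*@##*@##*@##*MFF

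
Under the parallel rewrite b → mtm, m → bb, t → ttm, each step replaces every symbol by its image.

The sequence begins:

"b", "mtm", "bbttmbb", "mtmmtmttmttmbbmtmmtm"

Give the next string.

bbttmbbbbttmbbttmttmbbttmttmbbmtmmtmbbttmbbbbttmbb

Replace each of the 20 characters of mtmmtmttmttmbbmtmmtm in place — bb ttm bb bb ttm bb ttm ttm bb ttm ttm bb mtm mtm bb ttm bb bb ttm bb — and concatenate.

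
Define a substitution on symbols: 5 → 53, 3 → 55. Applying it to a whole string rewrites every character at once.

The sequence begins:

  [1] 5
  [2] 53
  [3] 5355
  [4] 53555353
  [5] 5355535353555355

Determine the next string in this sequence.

Rewriting the 16 symbols of 5355535353555355 one by one yields 53 55 53 53 53 55 53 55 53 55 53 53 53 55 53 53; concatenated:

53555353535553555355535353555353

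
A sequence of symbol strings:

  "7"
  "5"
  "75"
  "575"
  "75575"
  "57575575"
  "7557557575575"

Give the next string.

575755757557557575575

From term 3 onward, concatenate the second-to-last term with the last: 7·5 = 75, 5·75 = 575, …
So term 8 is 57575575·7557557575575.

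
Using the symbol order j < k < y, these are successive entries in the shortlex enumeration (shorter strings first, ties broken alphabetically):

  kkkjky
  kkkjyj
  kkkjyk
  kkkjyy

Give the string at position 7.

Continuing the enumeration 3 steps past kkkjyy: kkkjyy → kkkkjj → kkkkjk → (answer).

kkkkjy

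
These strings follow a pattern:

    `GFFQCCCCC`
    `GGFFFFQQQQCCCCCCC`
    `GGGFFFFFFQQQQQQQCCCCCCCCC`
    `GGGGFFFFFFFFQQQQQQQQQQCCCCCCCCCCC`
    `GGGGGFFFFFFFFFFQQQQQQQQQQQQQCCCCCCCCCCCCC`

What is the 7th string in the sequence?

GGGGGGGFFFFFFFFFFFFFFQQQQQQQQQQQQQQQQQQQCCCCCCCCCCCCCCCCC

The n-th term is n G's then 2n F's then 3n-2 Q's then 2n+3 C's (n = 1, 2, …).
Setting n = 7 gives 7, 14, 19, 17 characters in each block.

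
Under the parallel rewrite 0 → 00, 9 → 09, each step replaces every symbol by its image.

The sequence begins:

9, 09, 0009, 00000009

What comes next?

0000000000000009

Expanding 00000009: 0→00, 0→00, 0→00, 0→00, 0→00, 0→00, 0→00, 9→09. Concatenated: 00 00 00 00 00 00 00 09.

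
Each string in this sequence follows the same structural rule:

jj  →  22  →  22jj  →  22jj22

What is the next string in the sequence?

22jj2222jj

This is a Fibonacci-style word recurrence s(k) = s(k−1)·s(k−2): e.g. 22·jj = 22jj.
The next term joins 22jj22 and 22jj.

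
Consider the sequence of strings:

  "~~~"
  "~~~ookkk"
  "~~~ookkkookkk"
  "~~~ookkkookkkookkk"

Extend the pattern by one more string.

The strings grow by a fixed suffix ookkk each time.
So the next term is ~~~ookkkookkkookkk·ookkk.

~~~ookkkookkkookkkookkk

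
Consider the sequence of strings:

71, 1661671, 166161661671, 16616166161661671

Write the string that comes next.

Each term is the previous one with 16616 prepended.
Applying this once more to 16616166161661671:

1661616616166161661671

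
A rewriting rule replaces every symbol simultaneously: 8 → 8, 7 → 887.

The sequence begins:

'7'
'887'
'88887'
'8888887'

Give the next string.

888888887

Expanding 8888887: 8→8, 8→8, 8→8, 8→8, 8→8, 8→8, 7→887. Concatenated: 8 8 8 8 8 8 887.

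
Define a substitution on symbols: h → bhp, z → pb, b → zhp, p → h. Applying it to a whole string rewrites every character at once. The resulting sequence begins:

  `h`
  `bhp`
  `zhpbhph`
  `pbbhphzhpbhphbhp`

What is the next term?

Rewriting the 16 symbols of pbbhphzhpbhphbhp one by one yields h zhp zhp bhp h bhp pb bhp h zhp bhp h bhp zhp bhp h; concatenated:

hzhpzhpbhphbhppbbhphzhpbhphbhpzhpbhph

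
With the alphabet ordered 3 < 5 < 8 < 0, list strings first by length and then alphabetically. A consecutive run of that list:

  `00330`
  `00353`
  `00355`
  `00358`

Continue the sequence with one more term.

00350

The successor of 00358 increments the rightmost position that isn't already 0 and resets every position after it to 3.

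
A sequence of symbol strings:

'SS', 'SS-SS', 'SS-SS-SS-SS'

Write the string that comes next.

s(k+1) = s(k)·-·s(k) — each term doubles the last with '-' between the halves.
So the next term is two copies of SS-SS-SS-SS with '-' between the halves.

SS-SS-SS-SS-SS-SS-SS-SS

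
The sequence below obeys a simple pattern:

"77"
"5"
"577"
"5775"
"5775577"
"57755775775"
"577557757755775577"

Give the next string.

57755775775577557757755775775

Each term (from the third on) is the previous term followed by the one before it: term 3 = 5·77 = 577.
The next term joins 577557757755775577 and 57755775775.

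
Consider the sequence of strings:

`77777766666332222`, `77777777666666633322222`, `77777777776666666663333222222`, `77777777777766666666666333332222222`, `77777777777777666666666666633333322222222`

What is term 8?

Reading off run lengths: 7 runs 6, 8, 10, 12, 14; 6 runs 5, 7, 9, 11, 13; 3 runs 2, 3, 4, 5, 6; 2 runs 4, 5, 6, 7, 8 — each is linear in n, where the shown terms are n = 3, 4, 5, 6, 7.
At n = 10 the blocks have lengths 20, 19, 9, 11.

77777777777777777777666666666666666666633333333322222222222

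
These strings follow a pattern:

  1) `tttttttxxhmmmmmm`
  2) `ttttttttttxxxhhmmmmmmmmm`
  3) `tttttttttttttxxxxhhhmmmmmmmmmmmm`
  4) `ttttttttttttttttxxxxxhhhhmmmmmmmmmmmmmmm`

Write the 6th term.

Reading off run lengths: t runs 7, 10, 13, 16; x runs 2, 3, 4, 5; h runs 1, 2, 3, 4; m runs 6, 9, 12, 15 — each is linear in n, where the shown terms are n = 2, 3, 4, 5.
At n = 7 the blocks have lengths 22, 7, 6, 21.

ttttttttttttttttttttttxxxxxxxhhhhhhmmmmmmmmmmmmmmmmmmmmm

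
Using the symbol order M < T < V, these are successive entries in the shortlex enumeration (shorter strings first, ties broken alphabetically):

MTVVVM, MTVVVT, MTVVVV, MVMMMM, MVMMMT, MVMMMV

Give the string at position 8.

Advancing 2 positions from MVMMMV through MVMMMV → MVMMTM reaches term 8.

MVMMTT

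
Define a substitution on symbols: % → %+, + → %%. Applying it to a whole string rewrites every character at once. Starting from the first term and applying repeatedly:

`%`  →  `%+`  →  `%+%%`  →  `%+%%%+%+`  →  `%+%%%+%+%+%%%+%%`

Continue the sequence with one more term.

Applying the rule to each of the 16 symbols of %+%%%+%+%+%%%+%% gives the pieces %+ %% %+ %+ %+ %% %+ %% %+ %% %+ %+ %+ %% %+ %+, which concatenate to the answer.

%+%%%+%+%+%%%+%%%+%%%+%+%+%%%+%+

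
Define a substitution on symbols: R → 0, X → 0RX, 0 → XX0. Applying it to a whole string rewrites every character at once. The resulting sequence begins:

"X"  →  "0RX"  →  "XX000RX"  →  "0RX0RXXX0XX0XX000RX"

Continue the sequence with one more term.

XX000RXXX000RX0RX0RXXX00RX0RXXX00RX0RXXX0XX0XX000RX

Applying the rule to each of the 19 symbols of 0RX0RXXX0XX0XX000RX gives the pieces XX0 0 0RX XX0 0 0RX 0RX 0RX XX0 0RX 0RX XX0 0RX 0RX XX0 XX0 XX0 0 0RX, which concatenate to the answer.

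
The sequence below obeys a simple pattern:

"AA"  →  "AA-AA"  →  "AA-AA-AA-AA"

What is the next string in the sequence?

Each string is two copies of the previous one joined by '-'.
Doubling AA-AA-AA-AA with '-' between the halves:

AA-AA-AA-AA-AA-AA-AA-AA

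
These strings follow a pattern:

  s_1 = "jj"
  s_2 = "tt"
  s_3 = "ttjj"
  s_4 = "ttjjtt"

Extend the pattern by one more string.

This is a Fibonacci-style word recurrence s(k) = s(k−1)·s(k−2): e.g. tt·jj = ttjj.
The next term joins ttjjtt and ttjj.

ttjjttttjj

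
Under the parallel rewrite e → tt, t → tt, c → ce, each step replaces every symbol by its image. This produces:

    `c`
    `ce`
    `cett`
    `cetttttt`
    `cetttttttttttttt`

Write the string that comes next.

Replace each of the 16 characters of cetttttttttttttt in place — ce tt tt tt tt tt tt tt tt tt tt tt tt tt tt tt — and concatenate.

cetttttttttttttttttttttttttttttt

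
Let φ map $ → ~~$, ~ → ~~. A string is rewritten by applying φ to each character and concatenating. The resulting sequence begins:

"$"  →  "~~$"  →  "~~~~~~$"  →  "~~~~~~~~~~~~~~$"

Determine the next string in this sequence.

~~~~~~~~~~~~~~~~~~~~~~~~~~~~~~$

Replace each of the 15 characters of ~~~~~~~~~~~~~~$ in place — ~~ ~~ ~~ ~~ ~~ ~~ ~~ ~~ ~~ ~~ ~~ ~~ ~~ ~~ ~~$ — and concatenate.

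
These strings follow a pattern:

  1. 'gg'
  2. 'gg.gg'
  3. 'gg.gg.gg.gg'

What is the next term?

gg.gg.gg.gg.gg.gg.gg.gg

Every step duplicates the string with '.' between the halves.
So the next term is two copies of gg.gg.gg.gg with '.' between the halves.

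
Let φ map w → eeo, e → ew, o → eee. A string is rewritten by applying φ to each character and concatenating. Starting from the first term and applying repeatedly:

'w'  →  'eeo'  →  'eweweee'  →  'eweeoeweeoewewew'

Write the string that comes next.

Rewriting the 16 symbols of eweeoeweeoewewew one by one yields ew eeo ew ew eee ew eeo ew ew eee ew eeo ew eeo ew eeo; concatenated:

eweeoeweweeeeweeoeweweeeeweeoeweeoeweeo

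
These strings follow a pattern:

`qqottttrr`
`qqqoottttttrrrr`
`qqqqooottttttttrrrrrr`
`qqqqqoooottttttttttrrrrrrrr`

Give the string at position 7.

The n-th term is n+1 q's then n o's then 2n+2 t's then 2n r's (n = 1, 2, …).
For term 7, n = 7, so the run lengths are 8, 7, 16, 14.

qqqqqqqqooooooottttttttttttttttrrrrrrrrrrrrrr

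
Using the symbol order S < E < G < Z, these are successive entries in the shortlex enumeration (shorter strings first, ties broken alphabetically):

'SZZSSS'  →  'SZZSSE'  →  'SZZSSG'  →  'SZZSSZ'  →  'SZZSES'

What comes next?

Find the rightmost character of SZZSES below Z, bump it to the next letter, and reset everything to its right to S.

SZZSEE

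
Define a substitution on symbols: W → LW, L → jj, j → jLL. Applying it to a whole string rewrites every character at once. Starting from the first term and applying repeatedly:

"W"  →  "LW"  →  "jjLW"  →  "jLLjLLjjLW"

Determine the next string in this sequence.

jLLjjjjjLLjjjjjLLjLLjjLW

Apply φ to jLLjLLjjLW symbol by symbol: j→jLL, L→jj, L→jj, j→jLL, L→jj, L→jj, j→jLL, j→jLL, L→jj, W→LW; joined: jLL jj jj jLL jj jj jLL jLL jj LW.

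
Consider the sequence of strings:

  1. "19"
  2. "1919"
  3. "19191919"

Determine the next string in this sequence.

1919191919191919

Each string is two copies of the previous one concatenated.
One more doubling of 19191919 gives the answer.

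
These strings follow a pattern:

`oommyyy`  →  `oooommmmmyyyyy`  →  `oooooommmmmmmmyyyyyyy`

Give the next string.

oooooooommmmmmmmmmmyyyyyyyyy

Reading off run lengths: o runs 2, 4, 6; m runs 2, 5, 8; y runs 3, 5, 7 — each is linear in n (n = 1, 2, …).
For the next term, n = 4, so the run lengths are 8, 11, 9.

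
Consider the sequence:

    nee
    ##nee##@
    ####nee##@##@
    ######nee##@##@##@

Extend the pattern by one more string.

Every step adds ## to the front and ##@ to the end of the previous string.
Applying this once more to ######nee##@##@##@:

########nee##@##@##@##@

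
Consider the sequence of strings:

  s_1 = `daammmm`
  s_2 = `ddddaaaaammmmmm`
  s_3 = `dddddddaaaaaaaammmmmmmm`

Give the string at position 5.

Each string has the form d^{3n-2} a^{3n-1} m^{2n+2} (n = 1, 2, …).
Setting n = 5 gives 13, 14, 12 characters in each block.

dddddddddddddaaaaaaaaaaaaaammmmmmmmmmmm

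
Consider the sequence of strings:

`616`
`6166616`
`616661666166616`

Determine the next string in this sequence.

Each string is two copies of the previous one joined by '6'.
Doubling 616661666166616 with '6' between the halves:

6166616661666166616661666166616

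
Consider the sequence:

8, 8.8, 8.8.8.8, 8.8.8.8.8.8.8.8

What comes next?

Every step duplicates the string with '.' between the halves.
One more doubling of 8.8.8.8.8.8.8.8 gives the answer.

8.8.8.8.8.8.8.8.8.8.8.8.8.8.8.8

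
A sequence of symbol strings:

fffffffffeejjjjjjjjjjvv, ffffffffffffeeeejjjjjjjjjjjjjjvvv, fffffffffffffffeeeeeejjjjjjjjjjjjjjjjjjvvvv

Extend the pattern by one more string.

ffffffffffffffffffeeeeeeeejjjjjjjjjjjjjjjjjjjjjjvvvvv

Reading off run lengths: f runs 9, 12, 15; e runs 2, 4, 6; j runs 10, 14, 18; v runs 2, 3, 4 — each is linear in n, where the shown terms are n = 2, 3, 4.
Setting n = 5 gives 18, 8, 22, 5 characters in each block.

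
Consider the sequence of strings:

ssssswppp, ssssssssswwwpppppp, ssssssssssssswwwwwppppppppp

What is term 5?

Reading off run lengths: s runs 5, 9, 13; w runs 1, 3, 5; p runs 3, 6, 9 — each is linear in n (n = 1, 2, …).
At n = 5 the blocks have lengths 21, 9, 15.

ssssssssssssssssssssswwwwwwwwwppppppppppppppp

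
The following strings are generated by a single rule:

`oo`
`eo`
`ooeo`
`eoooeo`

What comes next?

ooeoeoooeo

Each term (from the third on) is the two preceding terms concatenated in order: term 3 = oo·eo = ooeo.
Continuing: ooeo · eoooeo gives term 5.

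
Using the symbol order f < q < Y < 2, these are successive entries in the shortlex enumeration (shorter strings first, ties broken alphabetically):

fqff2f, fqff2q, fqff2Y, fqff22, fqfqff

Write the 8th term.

fqfqf2

Continuing the enumeration 3 steps past fqfqff: fqfqff → fqfqfq → fqfqfY → (answer).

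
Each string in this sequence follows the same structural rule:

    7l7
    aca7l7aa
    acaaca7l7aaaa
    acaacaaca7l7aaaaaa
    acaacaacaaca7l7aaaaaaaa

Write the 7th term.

acaacaacaacaacaaca7l7aaaaaaaaaaaa

Each term wraps the previous one in aca on the left and aa on the right.
From acaacaacaaca7l7aaaaaaaa, 2 further steps: acaacaacaaca7l7aaaaaaaa → acaacaacaacaaca7l7aaaaaaaaaa → (answer).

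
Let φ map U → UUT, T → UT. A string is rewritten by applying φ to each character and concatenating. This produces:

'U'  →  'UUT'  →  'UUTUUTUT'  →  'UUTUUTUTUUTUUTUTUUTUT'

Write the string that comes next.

Rewriting the 21 symbols of UUTUUTUTUUTUUTUTUUTUT one by one yields UUT UUT UT UUT UUT UT UUT UT UUT UUT UT UUT UUT UT UUT UT UUT UUT UT UUT UT; concatenated:

UUTUUTUTUUTUUTUTUUTUTUUTUUTUTUUTUUTUTUUTUTUUTUUTUTUUTUT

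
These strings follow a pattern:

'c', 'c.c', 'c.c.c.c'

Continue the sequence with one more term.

s(k+1) = s(k)·.·s(k) — each term doubles the last with '.' between the halves.
Doubling c.c.c.c with '.' between the halves:

c.c.c.c.c.c.c.c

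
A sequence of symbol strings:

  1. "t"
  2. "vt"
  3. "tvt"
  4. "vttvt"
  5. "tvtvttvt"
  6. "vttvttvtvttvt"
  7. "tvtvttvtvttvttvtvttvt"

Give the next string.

Each term (from the third on) is the two preceding terms concatenated in order: term 3 = t·vt = tvt.
So term 8 is vttvttvtvttvt·tvtvttvtvttvttvtvttvt.

vttvttvtvttvttvtvttvtvttvttvtvttvt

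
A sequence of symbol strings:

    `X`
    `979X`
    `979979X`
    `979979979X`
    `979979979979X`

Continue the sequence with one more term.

The strings grow by a fixed prefix 979 each time.
Applying this once more to 979979979979X:

979979979979979X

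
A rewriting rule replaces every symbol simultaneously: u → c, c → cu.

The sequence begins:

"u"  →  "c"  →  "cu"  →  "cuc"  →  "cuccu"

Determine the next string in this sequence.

Expanding cuccu: c→cu, u→c, c→cu, c→cu, u→c. Concatenated: cu c cu cu c.

cuccucuc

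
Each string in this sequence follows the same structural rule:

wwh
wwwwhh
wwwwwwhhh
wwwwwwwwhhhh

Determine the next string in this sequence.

wwwwwwwwwwhhhhh

Reading off run lengths: w runs 2, 4, 6, 8; h runs 1, 2, 3, 4 — each is linear in n (n = 1, 2, …).
At n = 5 the blocks have lengths 10, 5.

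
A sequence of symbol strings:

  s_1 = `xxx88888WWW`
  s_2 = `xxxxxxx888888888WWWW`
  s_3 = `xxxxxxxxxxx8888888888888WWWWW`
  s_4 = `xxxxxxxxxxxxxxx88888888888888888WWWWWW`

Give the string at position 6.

Reading off run lengths: x runs 3, 7, 11, 15; 8 runs 5, 9, 13, 17; W runs 3, 4, 5, 6 — each is linear in n (n = 1, 2, …).
For term 6, n = 6, so the run lengths are 23, 25, 8.

xxxxxxxxxxxxxxxxxxxxxxx8888888888888888888888888WWWWWWWW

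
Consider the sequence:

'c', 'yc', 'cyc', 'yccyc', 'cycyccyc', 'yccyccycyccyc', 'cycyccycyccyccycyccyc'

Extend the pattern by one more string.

yccyccycyccyccycyccycyccyccycyccyc

From term 3 onward, concatenate the second-to-last term with the last: c·yc = cyc, yc·cyc = yccyc, …
So term 8 is yccyccycyccyc·cycyccycyccyccycyccyc.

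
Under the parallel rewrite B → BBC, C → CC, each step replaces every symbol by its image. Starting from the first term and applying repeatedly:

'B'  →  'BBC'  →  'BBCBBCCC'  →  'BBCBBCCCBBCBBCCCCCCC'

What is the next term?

BBCBBCCCBBCBBCCCCCCCBBCBBCCCBBCBBCCCCCCCCCCCCCCC

φ(BBCBBCCCBBCBBCCCCCCC) expands symbol-by-symbol to BBC BBC CC BBC BBC CC CC CC BBC BBC CC BBC BBC CC CC CC CC CC CC CC; joining the 20 pieces gives the next term.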